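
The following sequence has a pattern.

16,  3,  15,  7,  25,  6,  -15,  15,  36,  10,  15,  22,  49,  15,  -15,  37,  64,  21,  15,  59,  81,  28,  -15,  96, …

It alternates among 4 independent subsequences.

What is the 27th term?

Taking every 4th term gives 4 separate tracks.
Subsequence A: 16, 25, 36, 49, 64, 81. The squares 4², 5², 6², ….
Subsequence B: 3, 6, 10, 15, 21, 28. The triangular numbers T_2, T_3, ….
Subsequence C: 15, -15, 15, -15, 15, -15. Oscillating between 15 and -15.
Subsequence D: 7, 15, 22, 37, 59, 96. Each term equals the sum of the previous two.
The 27th slot belongs to subsequence C; its 7th term is 15.

15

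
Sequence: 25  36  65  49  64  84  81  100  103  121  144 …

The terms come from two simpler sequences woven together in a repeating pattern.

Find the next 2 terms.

122, 169

Positions follow the repeating pattern AAB; grouping by letter gives 2 tracks.
Track A = 25, 36, 49, 64, 81, 100, 121, 144: consecutive squares n² from n = 5.
Track B = 65, 84, 103: linear: a_n = 46 + 19·n.
The 12th slot belongs to track B; its 4th term is 122.
Position 13 falls in track A as its term 9, giving 169.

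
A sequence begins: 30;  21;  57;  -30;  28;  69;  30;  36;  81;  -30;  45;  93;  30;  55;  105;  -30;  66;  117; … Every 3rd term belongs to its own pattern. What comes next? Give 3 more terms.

30, 78, 129

Split by position mod 3 into 3 tracks.
Track A is 30, -30, 30, -30, 30, -30, which is alternating ±30.
Track B is 21, 28, 36, 45, 55, 66, which is triangular numbers starting at T_6.
Track C is 57, 69, 81, 93, 105, 117, which is adding 12 each time.
Term 19 comes from track A (its 7th entry): 30.
Position 20 falls in track B as its term 7, giving 78.
Term 21 comes from track C (its 7th entry): 129.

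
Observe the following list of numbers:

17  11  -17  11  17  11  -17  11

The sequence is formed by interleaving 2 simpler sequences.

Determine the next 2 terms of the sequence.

17, 11

Odd-indexed and even-indexed terms follow separate rules.
Stream A: 17, -17, 17, -17 (alternating ±17).
Stream B: 11, 11, 11, 11 (constant 11).
Position 9 → stream A, term 5 = 17.
Position 10 → stream B, term 5 = 11.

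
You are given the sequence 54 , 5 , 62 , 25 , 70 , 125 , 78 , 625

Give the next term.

Positions 1, 3, 5, … form one subsequence and positions 2, 4, 6, … form another.
Track A: 54, 62, 70, 78 (linear: a_n = 46 + 8·n).
Track B: 5, 25, 125, 625 (successive powers of 5).
Term 9 comes from track A (its 5th entry): 86.

86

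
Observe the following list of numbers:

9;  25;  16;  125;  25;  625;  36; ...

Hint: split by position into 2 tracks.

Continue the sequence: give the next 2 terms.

Odd-indexed and even-indexed terms follow separate rules.
Track A: 9, 16, 25, 36 (consecutive squares n² from n = 3).
Track B: 25, 125, 625 (powers 5^2, 5^3, 5^4, …).
Term 8 comes from track B (its 4th entry): 3125.
The 9th slot belongs to track A; its 5th term is 49.

3125, 49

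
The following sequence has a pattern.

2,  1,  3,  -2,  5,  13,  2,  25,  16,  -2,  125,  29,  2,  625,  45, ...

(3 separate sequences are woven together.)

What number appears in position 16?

The terms cycle through 3 interleaved subsequences.
Subsequence A: 2, -2, 2, -2, 2. Oscillating between 2 and -2.
Subsequence B: 1, 5, 25, 125, 625. Successive powers of 5.
Subsequence C: 3, 13, 16, 29, 45. Each term equals the sum of the previous two.
Position 16 → subsequence A, term 6 = -2.

-2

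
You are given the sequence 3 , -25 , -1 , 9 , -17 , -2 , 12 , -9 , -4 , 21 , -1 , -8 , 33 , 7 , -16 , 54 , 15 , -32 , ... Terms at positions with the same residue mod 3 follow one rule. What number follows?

Read the sequence 3 terms at a time; column i is its own pattern.
Stream A: 3, 9, 12, 21, 33, 54. A Fibonacci-like recurrence a_n = a_{n-1} + a_{n-2}.
Stream B: -25, -17, -9, -1, 7, 15. Linear: a_n = -33 + 8·n.
Stream C: -1, -2, -4, -8, -16, -32. Geometric, ×2 each step.
Position 19 → stream A, term 7 = 87.

87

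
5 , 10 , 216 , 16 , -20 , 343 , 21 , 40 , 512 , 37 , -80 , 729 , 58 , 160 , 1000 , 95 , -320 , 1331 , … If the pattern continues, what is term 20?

640

The terms cycle through 3 interleaved subsequences.
Stream A: 5, 16, 21, 37, 58, 95. Fibonacci-style (each term is the sum of the two before it).
Stream B: 10, -20, 40, -80, 160, -320. A geometric progression (common ratio -2).
Stream C: 216, 343, 512, 729, 1000, 1331. The cubes 6³, 7³, 8³, ….
Position 20 → stream B, term 7 = 640.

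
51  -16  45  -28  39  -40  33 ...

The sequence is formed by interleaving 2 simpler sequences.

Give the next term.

-52

Taking every 2nd term gives 2 separate tracks.
Subsequence A = 51, 45, 39, 33: subtracting 6 each time.
Subsequence B = -16, -28, -40: arithmetic with common difference −12.
Position 8 → subsequence B, term 4 = -52.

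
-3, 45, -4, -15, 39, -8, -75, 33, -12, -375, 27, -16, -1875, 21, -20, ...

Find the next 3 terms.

Read the sequence 3 terms at a time; column i is its own pattern.
Subsequence A: -3, -15, -75, -375, -1875. Multiplying by 5 each time.
Subsequence B: 45, 39, 33, 27, 21. Subtracting 6 each time.
Subsequence C: -4, -8, -12, -16, -20. Arithmetic, step −4.
Term 16 comes from subsequence A (its 6th entry): -9375.
The 17th slot belongs to subsequence B; its 6th term is 15.
Position 18 → subsequence C, term 6 = -24.

-9375, 15, -24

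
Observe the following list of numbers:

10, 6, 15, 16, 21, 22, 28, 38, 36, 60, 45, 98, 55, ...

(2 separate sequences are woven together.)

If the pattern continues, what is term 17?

78

Positions 1, 3, 5, … form one subsequence and positions 2, 4, 6, … form another.
Stream A = 10, 15, 21, 28, 36, 45, 55: triangular numbers n(n+1)/2 for n = 4, 5, ….
Stream B = 6, 16, 22, 38, 60, 98: a Fibonacci-like recurrence a_n = a_{n-1} + a_{n-2}.
Term 17 comes from stream A (its 9th entry): 78.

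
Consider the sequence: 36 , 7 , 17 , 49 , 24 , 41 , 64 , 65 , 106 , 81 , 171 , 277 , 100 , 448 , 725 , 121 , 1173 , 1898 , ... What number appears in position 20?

3071

Positions follow the repeating pattern ABB; grouping by letter gives 2 tracks.
Track A: 36, 49, 64, 81, 100, 121. The squares 6², 7², 8², ….
Track B: 7, 17, 24, 41, 65, 106, 171, 277, 448, 725, 1173, 1898. Each term equals the sum of the previous two.
Position 20 → track B, term 13 = 3071.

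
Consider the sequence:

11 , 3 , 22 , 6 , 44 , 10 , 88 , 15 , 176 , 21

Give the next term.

Positions 1, 3, 5, … form one subsequence and positions 2, 4, 6, … form another.
Track A: 11, 22, 44, 88, 176 — geometric with ratio 2.
Track B: 3, 6, 10, 15, 21 — triangular numbers n(n+1)/2 for n = 2, 3, ….
The 11th slot belongs to track A; its 6th term is 352.

352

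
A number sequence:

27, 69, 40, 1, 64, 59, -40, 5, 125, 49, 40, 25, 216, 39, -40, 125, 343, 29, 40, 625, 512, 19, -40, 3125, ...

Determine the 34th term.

Taking every 4th term gives 4 separate tracks.
Subsequence A: 27, 64, 125, 216, 343, 512 (consecutive cubes n³ from n = 3).
Subsequence B: 69, 59, 49, 39, 29, 19 (arithmetic with common difference −10).
Subsequence C: 40, -40, 40, -40, 40, -40 (oscillating between 40 and -40).
Subsequence D: 1, 5, 25, 125, 625, 3125 (a geometric progression (common ratio 5)).
The 34th slot belongs to subsequence B; its 9th term is -11.

-11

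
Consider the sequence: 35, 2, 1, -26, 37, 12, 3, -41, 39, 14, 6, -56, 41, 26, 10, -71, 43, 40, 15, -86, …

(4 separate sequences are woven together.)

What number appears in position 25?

Split by position mod 4 into 4 tracks.
Subsequence A: 35, 37, 39, 41, 43 — linear: a_n = 33 + 2·n.
Subsequence B: 2, 12, 14, 26, 40 — Fibonacci-style (each term is the sum of the two before it).
Subsequence C: 1, 3, 6, 10, 15 — triangular numbers n(n+1)/2 for n = 1, 2, ….
Subsequence D: -26, -41, -56, -71, -86 — linear: a_n = -11 − 15·n.
Position 25 → subsequence A, term 7 = 47.

47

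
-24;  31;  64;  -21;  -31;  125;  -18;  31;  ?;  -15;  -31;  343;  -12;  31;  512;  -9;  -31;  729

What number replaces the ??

Taking every 3rd term gives 3 separate tracks.
Track A is -24, -21, -18, -15, -12, -9, which is arithmetic with common difference +3.
Track B is 31, -31, 31, -31, 31, -31, which is oscillating between 31 and -31.
Track C is 64, 125, ?, 343, 512, 729, which is perfect cubes starting at 4³.
Filling track C at index 3 by its rule yields 216.

216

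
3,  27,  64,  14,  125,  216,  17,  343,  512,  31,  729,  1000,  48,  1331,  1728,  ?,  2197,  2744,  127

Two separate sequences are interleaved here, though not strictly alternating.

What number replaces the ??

79

The slot pattern repeats as ABB (period 3), so there are 2 interleaved tracks.
Track A is 3, 14, 17, 31, 48, ?, 127, which is each term equals the sum of the previous two.
Track B is 27, 64, 125, 216, 343, 512, 729, 1000, 1331, 1728, 2197, 2744, which is the cubes 3³, 4³, 5³, ….
Filling track A at index 6 by its rule yields 79.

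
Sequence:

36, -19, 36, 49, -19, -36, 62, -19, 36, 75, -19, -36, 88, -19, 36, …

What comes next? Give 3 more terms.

Taking every 3rd term gives 3 separate tracks.
Subsequence A: 36, 49, 62, 75, 88 — arithmetic, step +13.
Subsequence B: -19, -19, -19, -19, -19 — constant -19.
Subsequence C: 36, -36, 36, -36, 36 — alternating ±36.
The 16th slot belongs to subsequence A; its 6th term is 101.
Term 17 comes from subsequence B (its 6th entry): -19.
The 18th slot belongs to subsequence C; its 6th term is -36.

101, -19, -36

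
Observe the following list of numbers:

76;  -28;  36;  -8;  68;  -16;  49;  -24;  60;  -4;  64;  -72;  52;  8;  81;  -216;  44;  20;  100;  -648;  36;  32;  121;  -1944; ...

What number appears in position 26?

The terms cycle through 4 interleaved subsequences.
Stream A is 76, 68, 60, 52, 44, 36, which is arithmetic with common difference −8.
Stream B is -28, -16, -4, 8, 20, 32, which is linear: a_n = -40 + 12·n.
Stream C is 36, 49, 64, 81, 100, 121, which is the squares 6², 7², 8², ….
Stream D is -8, -24, -72, -216, -648, -1944, which is geometric with ratio 3.
Position 26 → stream B, term 7 = 44.

44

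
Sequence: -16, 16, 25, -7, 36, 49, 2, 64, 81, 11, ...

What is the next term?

Positions follow the repeating pattern ABB; grouping by letter gives 2 tracks.
Track A = -16, -7, 2, 11: linear: a_n = -25 + 9·n.
Track B = 16, 25, 36, 49, 64, 81: consecutive squares n² from n = 4.
The 11th slot belongs to track B; its 7th term is 100.

100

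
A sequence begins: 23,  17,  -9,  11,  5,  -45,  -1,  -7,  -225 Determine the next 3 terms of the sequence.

-13, -19, -1125

Positions follow the repeating pattern AAB; grouping by letter gives 2 tracks.
Track A: 23, 17, 11, 5, -1, -7 — linear: a_n = 29 − 6·n.
Track B: -9, -45, -225 — multiplying by 5 each time.
The 10th slot belongs to track A; its 7th term is -13.
The 11th slot belongs to track A; its 8th term is -19.
Term 12 comes from track B (its 4th entry): -1125.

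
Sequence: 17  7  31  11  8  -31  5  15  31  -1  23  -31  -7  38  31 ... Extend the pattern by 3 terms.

Taking every 3rd term gives 3 separate tracks.
Track A is 17, 11, 5, -1, -7, which is arithmetic, step −6.
Track B is 7, 8, 15, 23, 38, which is Fibonacci-style (each term is the sum of the two before it).
Track C is 31, -31, 31, -31, 31, which is the oscillation 31·(−1)^(n+1).
Position 16 falls in track A as its term 6, giving -13.
Position 17 → track B, term 6 = 61.
Position 18 falls in track C as its term 6, giving -31.

-13, 61, -31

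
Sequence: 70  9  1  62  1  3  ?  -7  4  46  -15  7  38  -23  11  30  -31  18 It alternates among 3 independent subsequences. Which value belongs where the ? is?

54

Split by position mod 3 into 3 tracks.
Subsequence A: 70, 62, ?, 46, 38, 30 (arithmetic with common difference −8).
Subsequence B: 9, 1, -7, -15, -23, -31 (arithmetic with common difference −8).
Subsequence C: 1, 3, 4, 7, 11, 18 (each term equals the sum of the previous two).
Filling subsequence A at index 3 by its rule yields 54.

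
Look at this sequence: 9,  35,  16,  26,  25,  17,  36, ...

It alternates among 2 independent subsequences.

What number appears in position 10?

-1

Split by position mod 2 into 2 tracks.
Track A = 9, 16, 25, 36: consecutive squares n² from n = 3.
Track B = 35, 26, 17: arithmetic with common difference −9.
Position 10 → track B, term 5 = -1.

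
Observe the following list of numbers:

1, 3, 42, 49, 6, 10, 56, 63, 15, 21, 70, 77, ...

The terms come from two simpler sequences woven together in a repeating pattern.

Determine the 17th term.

45

Positions follow the repeating pattern AABB; grouping by letter gives 2 tracks.
Subsequence A is 1, 3, 6, 10, 15, 21, which is triangular numbers n(n+1)/2 for n = 1, 2, ….
Subsequence B is 42, 49, 56, 63, 70, 77, which is arithmetic, step +7.
Position 17 → subsequence A, term 9 = 45.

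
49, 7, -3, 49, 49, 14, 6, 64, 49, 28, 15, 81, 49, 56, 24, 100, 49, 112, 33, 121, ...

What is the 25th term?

Split by position mod 4 into 4 tracks.
Stream A = 49, 49, 49, 49, 49: the constant sequence 49.
Stream B = 7, 14, 28, 56, 112: a geometric progression (common ratio 2).
Stream C = -3, 6, 15, 24, 33: arithmetic with common difference +9.
Stream D = 49, 64, 81, 100, 121: consecutive squares n² from n = 7.
The 25th slot belongs to stream A; its 7th term is 49.

49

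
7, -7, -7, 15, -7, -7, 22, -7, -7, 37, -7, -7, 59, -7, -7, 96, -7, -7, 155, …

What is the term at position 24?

Positions follow the repeating pattern ABB; grouping by letter gives 2 tracks.
Stream A: 7, 15, 22, 37, 59, 96, 155 (a Fibonacci-like recurrence a_n = a_{n-1} + a_{n-2}).
Stream B: -7, -7, -7, -7, -7, -7, -7, -7, -7, -7, -7, -7 (the constant sequence -7).
Term 24 comes from stream B (its 16th entry): -7.

-7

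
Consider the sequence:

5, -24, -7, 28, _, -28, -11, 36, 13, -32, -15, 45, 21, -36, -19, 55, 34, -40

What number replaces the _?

8

Split by position mod 4: positions 1, 5, 9, … form one track, and each other residue class forms its own.
Subsequence A: 5, ?, 13, 21, 34 (each term equals the sum of the previous two).
Subsequence B: -24, -28, -32, -36, -40 (subtracting 4 each time).
Subsequence C: -7, -11, -15, -19 (linear: a_n = -3 − 4·n).
Subsequence D: 28, 36, 45, 55 (triangular numbers starting at T_7).
Subsequence A's pattern makes the blank 8.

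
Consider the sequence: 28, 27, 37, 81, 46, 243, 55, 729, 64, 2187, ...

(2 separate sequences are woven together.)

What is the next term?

Positions 1, 3, 5, … form one subsequence and positions 2, 4, 6, … form another.
Track A = 28, 37, 46, 55, 64: adding 9 each time.
Track B = 27, 81, 243, 729, 2187: powers of 3.
The 11th slot belongs to track A; its 6th term is 73.

73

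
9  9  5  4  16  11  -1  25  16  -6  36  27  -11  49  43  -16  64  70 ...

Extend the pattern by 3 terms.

-21, 81, 113

Taking every 3rd term gives 3 separate tracks.
Stream A: 9, 4, -1, -6, -11, -16 — linear: a_n = 14 − 5·n.
Stream B: 9, 16, 25, 36, 49, 64 — the squares 3², 4², 5², ….
Stream C: 5, 11, 16, 27, 43, 70 — Fibonacci-style (each term is the sum of the two before it).
Position 19 → stream A, term 7 = -21.
Position 20 falls in stream B as its term 7, giving 81.
Position 21 → stream C, term 7 = 113.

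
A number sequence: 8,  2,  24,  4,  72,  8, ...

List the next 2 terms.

216, 16

Taking every 2nd term gives 2 separate tracks.
Subsequence A = 8, 24, 72: multiplying by 3 each time.
Subsequence B = 2, 4, 8: successive powers of 2.
Position 7 falls in subsequence A as its term 4, giving 216.
Term 8 comes from subsequence B (its 4th entry): 16.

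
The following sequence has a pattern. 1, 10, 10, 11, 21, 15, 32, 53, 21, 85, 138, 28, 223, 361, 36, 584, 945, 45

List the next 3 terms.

Positions follow the repeating pattern AAB; grouping by letter gives 2 tracks.
Track A: 1, 10, 11, 21, 32, 53, 85, 138, 223, 361, 584, 945 — each term equals the sum of the previous two.
Track B: 10, 15, 21, 28, 36, 45 — the triangular numbers T_4, T_5, ….
The 19th slot belongs to track A; its 13th term is 1529.
The 20th slot belongs to track A; its 14th term is 2474.
Position 21 falls in track B as its term 7, giving 55.

1529, 2474, 55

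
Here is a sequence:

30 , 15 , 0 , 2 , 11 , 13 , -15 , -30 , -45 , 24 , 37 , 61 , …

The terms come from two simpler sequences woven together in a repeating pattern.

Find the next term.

-60

The slot pattern repeats as AAABBB (period 6), so there are 2 interleaved tracks.
Track A: 30, 15, 0, -15, -30, -45 (arithmetic with common difference −15).
Track B: 2, 11, 13, 24, 37, 61 (Fibonacci-style (each term is the sum of the two before it)).
Term 13 comes from track A (its 7th entry): -60.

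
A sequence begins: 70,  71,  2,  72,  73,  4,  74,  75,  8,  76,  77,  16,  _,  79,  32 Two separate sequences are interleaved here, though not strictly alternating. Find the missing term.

The slot pattern repeats as AAB (period 3), so there are 2 interleaved tracks.
Subsequence A is 70, 71, 72, 73, 74, 75, 76, 77, ?, 79, which is arithmetic, step +1.
Subsequence B is 2, 4, 8, 16, 32, which is powers 2^1, 2^2, 2^3, ….
Subsequence A's pattern makes the blank 78.

78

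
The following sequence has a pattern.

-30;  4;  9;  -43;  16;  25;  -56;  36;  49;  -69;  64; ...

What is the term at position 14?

100

Reading positions in blocks of 3 reveals the pattern ABB — 2 tracks woven together.
Track A is -30, -43, -56, -69, which is linear: a_n = -17 − 13·n.
Track B is 4, 9, 16, 25, 36, 49, 64, which is perfect squares starting at 2².
Term 14 comes from track B (its 9th entry): 100.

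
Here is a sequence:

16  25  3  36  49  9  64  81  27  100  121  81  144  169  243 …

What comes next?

Reading positions in blocks of 3 reveals the pattern AAB — 2 tracks woven together.
Stream A = 16, 25, 36, 49, 64, 81, 100, 121, 144, 169: consecutive squares n² from n = 4.
Stream B = 3, 9, 27, 81, 243: geometric with ratio 3.
The 16th slot belongs to stream A; its 11th term is 196.

196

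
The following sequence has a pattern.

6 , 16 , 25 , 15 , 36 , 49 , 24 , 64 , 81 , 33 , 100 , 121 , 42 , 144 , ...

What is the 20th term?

Positions follow the repeating pattern ABB; grouping by letter gives 2 tracks.
Subsequence A: 6, 15, 24, 33, 42. Adding 9 each time.
Subsequence B: 16, 25, 36, 49, 64, 81, 100, 121, 144. Consecutive squares n² from n = 4.
The 20th slot belongs to subsequence B; its 13th term is 256.

256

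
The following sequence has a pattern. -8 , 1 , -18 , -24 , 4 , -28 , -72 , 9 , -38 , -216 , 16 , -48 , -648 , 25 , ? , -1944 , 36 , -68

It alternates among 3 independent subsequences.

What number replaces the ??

-58

Split by position mod 3: positions 1, 4, 7, … form one track, and each other residue class forms its own.
Track A: -8, -24, -72, -216, -648, -1944. Geometric, ×3 each step.
Track B: 1, 4, 9, 16, 25, 36. Consecutive squares n² from n = 1.
Track C: -18, -28, -38, -48, ?, -68. Arithmetic with common difference −10.
So the missing entry in track C is -58.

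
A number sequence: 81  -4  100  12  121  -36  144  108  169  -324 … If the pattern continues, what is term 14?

-2916

The terms cycle through 2 interleaved subsequences.
Track A = 81, 100, 121, 144, 169: perfect squares starting at 9².
Track B = -4, 12, -36, 108, -324: a geometric progression (common ratio -3).
Term 14 comes from track B (its 7th entry): -2916.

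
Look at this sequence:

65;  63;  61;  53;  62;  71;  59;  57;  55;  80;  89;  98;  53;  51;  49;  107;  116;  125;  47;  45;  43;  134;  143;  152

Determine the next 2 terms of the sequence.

The slot pattern repeats as AAABBB (period 6), so there are 2 interleaved tracks.
Track A = 65, 63, 61, 59, 57, 55, 53, 51, 49, 47, 45, 43: arithmetic with common difference −2.
Track B = 53, 62, 71, 80, 89, 98, 107, 116, 125, 134, 143, 152: arithmetic with common difference +9.
Term 25 comes from track A (its 13th entry): 41.
Position 26 → track A, term 14 = 39.

41, 39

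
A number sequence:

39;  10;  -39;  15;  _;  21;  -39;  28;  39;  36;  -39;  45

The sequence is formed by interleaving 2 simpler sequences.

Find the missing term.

The terms cycle through 2 interleaved subsequences.
Stream A = 39, -39, ?, -39, 39, -39: alternating ±39.
Stream B = 10, 15, 21, 28, 36, 45: triangular numbers n(n+1)/2 for n = 4, 5, ….
Stream A's pattern makes the blank 39.

39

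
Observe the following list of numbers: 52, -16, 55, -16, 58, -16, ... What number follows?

Taking every 2nd term gives 2 separate tracks.
Track A = 52, 55, 58: arithmetic with common difference +3.
Track B = -16, -16, -16: always -16.
Position 7 → track A, term 4 = 61.

61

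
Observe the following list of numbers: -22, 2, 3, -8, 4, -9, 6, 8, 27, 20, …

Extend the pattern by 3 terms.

16, -81, 34

Taking every 3rd term gives 3 separate tracks.
Subsequence A: -22, -8, 6, 20 — arithmetic, step +14.
Subsequence B: 2, 4, 8 — powers of 2.
Subsequence C: 3, -9, 27 — multiplying by -3 each time.
Term 11 comes from subsequence B (its 4th entry): 16.
Term 12 comes from subsequence C (its 4th entry): -81.
Position 13 → subsequence A, term 5 = 34.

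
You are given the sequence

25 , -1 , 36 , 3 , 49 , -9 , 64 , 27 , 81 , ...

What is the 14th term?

-729

Positions 1, 3, 5, … form one subsequence and positions 2, 4, 6, … form another.
Stream A: 25, 36, 49, 64, 81. Perfect squares starting at 5².
Stream B: -1, 3, -9, 27. A geometric progression (common ratio -3).
Term 14 comes from stream B (its 7th entry): -729.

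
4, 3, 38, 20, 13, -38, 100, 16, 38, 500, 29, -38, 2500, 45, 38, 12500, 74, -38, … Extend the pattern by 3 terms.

62500, 119, 38

Read the sequence 3 terms at a time; column i is its own pattern.
Subsequence A: 4, 20, 100, 500, 2500, 12500 — geometric with ratio 5.
Subsequence B: 3, 13, 16, 29, 45, 74 — each term equals the sum of the previous two.
Subsequence C: 38, -38, 38, -38, 38, -38 — alternating ±38.
Term 19 comes from subsequence A (its 7th entry): 62500.
Position 20 falls in subsequence B as its term 7, giving 119.
The 21st slot belongs to subsequence C; its 7th term is 38.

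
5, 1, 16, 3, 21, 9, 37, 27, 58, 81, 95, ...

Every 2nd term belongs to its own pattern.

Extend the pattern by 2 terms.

The terms cycle through 2 interleaved subsequences.
Track A: 5, 16, 21, 37, 58, 95. A Fibonacci-like recurrence a_n = a_{n-1} + a_{n-2}.
Track B: 1, 3, 9, 27, 81. Powers 3^0, 3^1, 3^2, ….
Position 12 falls in track B as its term 6, giving 243.
The 13th slot belongs to track A; its 7th term is 153.

243, 153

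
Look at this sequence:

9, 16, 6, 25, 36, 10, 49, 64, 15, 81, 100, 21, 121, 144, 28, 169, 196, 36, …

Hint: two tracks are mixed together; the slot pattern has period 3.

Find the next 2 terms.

Positions follow the repeating pattern AAB; grouping by letter gives 2 tracks.
Track A: 9, 16, 25, 36, 49, 64, 81, 100, 121, 144, 169, 196 (the squares 3², 4², 5², …).
Track B: 6, 10, 15, 21, 28, 36 (triangular numbers starting at T_3).
Position 19 falls in track A as its term 13, giving 225.
The 20th slot belongs to track A; its 14th term is 256.

225, 256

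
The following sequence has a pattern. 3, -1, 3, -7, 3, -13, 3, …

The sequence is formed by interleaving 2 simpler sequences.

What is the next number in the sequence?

-19

The terms cycle through 2 interleaved subsequences.
Track A = 3, 3, 3, 3: the constant sequence 3.
Track B = -1, -7, -13: arithmetic with common difference −6.
Position 8 → track B, term 4 = -19.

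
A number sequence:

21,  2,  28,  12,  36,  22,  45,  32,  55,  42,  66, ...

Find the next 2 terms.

Split by position mod 2 into 2 tracks.
Subsequence A: 21, 28, 36, 45, 55, 66 (triangular numbers starting at T_6).
Subsequence B: 2, 12, 22, 32, 42 (arithmetic with common difference +10).
Term 12 comes from subsequence B (its 6th entry): 52.
Position 13 → subsequence A, term 7 = 78.

52, 78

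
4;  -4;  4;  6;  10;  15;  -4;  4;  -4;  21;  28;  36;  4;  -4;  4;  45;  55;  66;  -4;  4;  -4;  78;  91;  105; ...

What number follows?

Positions follow the repeating pattern AAABBB; grouping by letter gives 2 tracks.
Track A: 4, -4, 4, -4, 4, -4, 4, -4, 4, -4, 4, -4 (alternating ±4).
Track B: 6, 10, 15, 21, 28, 36, 45, 55, 66, 78, 91, 105 (the triangular numbers T_3, T_4, …).
Position 25 falls in track A as its term 13, giving 4.

4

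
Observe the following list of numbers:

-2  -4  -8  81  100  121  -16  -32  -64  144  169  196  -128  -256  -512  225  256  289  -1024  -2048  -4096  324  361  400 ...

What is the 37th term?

-524288

Positions follow the repeating pattern AAABBB; grouping by letter gives 2 tracks.
Subsequence A: -2, -4, -8, -16, -32, -64, -128, -256, -512, -1024, -2048, -4096 — a geometric progression (common ratio 2).
Subsequence B: 81, 100, 121, 144, 169, 196, 225, 256, 289, 324, 361, 400 — consecutive squares n² from n = 9.
The 37th slot belongs to subsequence A; its 19th term is -524288.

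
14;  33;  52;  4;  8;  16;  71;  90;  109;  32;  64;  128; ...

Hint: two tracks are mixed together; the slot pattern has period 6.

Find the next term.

128

The slot pattern repeats as AAABBB (period 6), so there are 2 interleaved tracks.
Stream A = 14, 33, 52, 71, 90, 109: arithmetic with common difference +19.
Stream B = 4, 8, 16, 32, 64, 128: a geometric progression (common ratio 2).
Term 13 comes from stream A (its 7th entry): 128.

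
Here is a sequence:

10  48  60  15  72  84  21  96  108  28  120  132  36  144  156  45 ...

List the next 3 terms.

168, 180, 55

The slot pattern repeats as ABB (period 3), so there are 2 interleaved tracks.
Track A = 10, 15, 21, 28, 36, 45: the triangular numbers T_4, T_5, ….
Track B = 48, 60, 72, 84, 96, 108, 120, 132, 144, 156: arithmetic, step +12.
The 17th slot belongs to track B; its 11th term is 168.
Position 18 → track B, term 12 = 180.
Position 19 falls in track A as its term 7, giving 55.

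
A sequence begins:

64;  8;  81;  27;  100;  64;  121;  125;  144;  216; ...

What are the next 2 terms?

169, 343

The terms cycle through 2 interleaved subsequences.
Subsequence A = 64, 81, 100, 121, 144: consecutive squares n² from n = 8.
Subsequence B = 8, 27, 64, 125, 216: the cubes 2³, 3³, 4³, ….
The 11th slot belongs to subsequence A; its 6th term is 169.
Term 12 comes from subsequence B (its 6th entry): 343.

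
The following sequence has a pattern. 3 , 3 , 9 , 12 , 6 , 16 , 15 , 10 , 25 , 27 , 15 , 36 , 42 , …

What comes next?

Split by position mod 3: positions 1, 4, 7, … form one track, and each other residue class forms its own.
Track A: 3, 12, 15, 27, 42 (each term equals the sum of the previous two).
Track B: 3, 6, 10, 15 (triangular numbers starting at T_2).
Track C: 9, 16, 25, 36 (perfect squares starting at 3²).
Position 14 → track B, term 5 = 21.

21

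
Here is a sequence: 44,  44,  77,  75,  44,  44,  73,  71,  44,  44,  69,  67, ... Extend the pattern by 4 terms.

Reading positions in blocks of 4 reveals the pattern AABB — 2 tracks woven together.
Stream A = 44, 44, 44, 44, 44, 44: the constant sequence 44.
Stream B = 77, 75, 73, 71, 69, 67: arithmetic with common difference −2.
The 13th slot belongs to stream A; its 7th term is 44.
The 14th slot belongs to stream A; its 8th term is 44.
Term 15 comes from stream B (its 7th entry): 65.
The 16th slot belongs to stream B; its 8th term is 63.

44, 44, 65, 63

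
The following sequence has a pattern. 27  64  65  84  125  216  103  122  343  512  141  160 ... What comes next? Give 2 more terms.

Reading positions in blocks of 4 reveals the pattern AABB — 2 tracks woven together.
Subsequence A: 27, 64, 125, 216, 343, 512. Consecutive cubes n³ from n = 3.
Subsequence B: 65, 84, 103, 122, 141, 160. Arithmetic with common difference +19.
Position 13 falls in subsequence A as its term 7, giving 729.
Position 14 falls in subsequence A as its term 8, giving 1000.

729, 1000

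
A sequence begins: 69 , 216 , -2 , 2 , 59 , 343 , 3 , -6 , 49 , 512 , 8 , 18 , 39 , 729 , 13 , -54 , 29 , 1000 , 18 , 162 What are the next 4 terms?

19, 1331, 23, -486

The terms cycle through 4 interleaved subsequences.
Track A: 69, 59, 49, 39, 29. Subtracting 10 each time.
Track B: 216, 343, 512, 729, 1000. Perfect cubes starting at 6³.
Track C: -2, 3, 8, 13, 18. Adding 5 each time.
Track D: 2, -6, 18, -54, 162. Multiplying by -3 each time.
Position 21 falls in track A as its term 6, giving 19.
Position 22 → track B, term 6 = 1331.
Term 23 comes from track C (its 6th entry): 23.
Position 24 falls in track D as its term 6, giving -486.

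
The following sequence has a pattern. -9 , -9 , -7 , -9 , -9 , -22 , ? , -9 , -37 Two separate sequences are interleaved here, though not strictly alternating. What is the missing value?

Reading positions in blocks of 3 reveals the pattern AAB — 2 tracks woven together.
Track A = -9, -9, -9, -9, ?, -9: the constant sequence -9.
Track B = -7, -22, -37: linear: a_n = 8 − 15·n.
So the missing entry in track A is -9.

-9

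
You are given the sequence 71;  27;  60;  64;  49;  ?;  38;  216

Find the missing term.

125

Split by position mod 2 into 2 tracks.
Track A: 71, 60, 49, 38 — arithmetic, step −11.
Track B: 27, 64, ?, 216 — the cubes 3³, 4³, 5³, ….
So the missing entry in track B is 125.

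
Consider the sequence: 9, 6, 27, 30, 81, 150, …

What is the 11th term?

2187

The terms cycle through 2 interleaved subsequences.
Stream A: 9, 27, 81 (powers of 3).
Stream B: 6, 30, 150 (multiplying by 5 each time).
Position 11 → stream A, term 6 = 2187.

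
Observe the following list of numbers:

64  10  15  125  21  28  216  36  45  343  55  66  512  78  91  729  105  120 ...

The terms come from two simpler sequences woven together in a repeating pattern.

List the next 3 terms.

Reading positions in blocks of 3 reveals the pattern ABB — 2 tracks woven together.
Subsequence A: 64, 125, 216, 343, 512, 729 (perfect cubes starting at 4³).
Subsequence B: 10, 15, 21, 28, 36, 45, 55, 66, 78, 91, 105, 120 (triangular numbers n(n+1)/2 for n = 4, 5, …).
The 19th slot belongs to subsequence A; its 7th term is 1000.
Position 20 falls in subsequence B as its term 13, giving 136.
Term 21 comes from subsequence B (its 14th entry): 153.

1000, 136, 153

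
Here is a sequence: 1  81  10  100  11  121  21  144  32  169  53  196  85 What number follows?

225

Split by position mod 2 into 2 tracks.
Subsequence A: 1, 10, 11, 21, 32, 53, 85 (a Fibonacci-like recurrence a_n = a_{n-1} + a_{n-2}).
Subsequence B: 81, 100, 121, 144, 169, 196 (the squares 9², 10², 11², …).
Term 14 comes from subsequence B (its 7th entry): 225.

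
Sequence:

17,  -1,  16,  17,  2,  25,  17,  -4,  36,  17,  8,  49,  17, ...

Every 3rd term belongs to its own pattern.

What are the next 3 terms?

Split by position mod 3 into 3 tracks.
Track A: 17, 17, 17, 17, 17 — always 17.
Track B: -1, 2, -4, 8 — geometric with ratio -2.
Track C: 16, 25, 36, 49 — consecutive squares n² from n = 4.
Term 14 comes from track B (its 5th entry): -16.
The 15th slot belongs to track C; its 5th term is 64.
Position 16 falls in track A as its term 6, giving 17.

-16, 64, 17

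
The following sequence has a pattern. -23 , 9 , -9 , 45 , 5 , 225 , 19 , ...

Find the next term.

Split by position mod 2 into 2 tracks.
Track A = -23, -9, 5, 19: arithmetic, step +14.
Track B = 9, 45, 225: multiplying by 5 each time.
Position 8 → track B, term 4 = 1125.

1125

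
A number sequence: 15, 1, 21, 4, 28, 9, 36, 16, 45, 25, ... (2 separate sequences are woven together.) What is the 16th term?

64

Odd-indexed and even-indexed terms follow separate rules.
Track A: 15, 21, 28, 36, 45 — the triangular numbers T_5, T_6, ….
Track B: 1, 4, 9, 16, 25 — perfect squares starting at 1².
Position 16 falls in track B as its term 8, giving 64.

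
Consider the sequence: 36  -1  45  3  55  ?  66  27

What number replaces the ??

Odd-indexed and even-indexed terms follow separate rules.
Track A is 36, 45, 55, 66, which is triangular numbers starting at T_8.
Track B is -1, 3, ?, 27, which is geometric with ratio -3.
So the missing entry in track B is -9.

-9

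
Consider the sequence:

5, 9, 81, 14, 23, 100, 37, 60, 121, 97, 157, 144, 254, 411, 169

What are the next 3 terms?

The slot pattern repeats as AAB (period 3), so there are 2 interleaved tracks.
Track A is 5, 9, 14, 23, 37, 60, 97, 157, 254, 411, which is Fibonacci-style (each term is the sum of the two before it).
Track B is 81, 100, 121, 144, 169, which is perfect squares starting at 9².
Position 16 → track A, term 11 = 665.
Position 17 → track A, term 12 = 1076.
The 18th slot belongs to track B; its 6th term is 196.

665, 1076, 196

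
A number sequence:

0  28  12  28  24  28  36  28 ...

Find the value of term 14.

Split by position mod 2 into 2 tracks.
Track A = 0, 12, 24, 36: arithmetic with common difference +12.
Track B = 28, 28, 28, 28: always 28.
Position 14 falls in track B as its term 7, giving 28.

28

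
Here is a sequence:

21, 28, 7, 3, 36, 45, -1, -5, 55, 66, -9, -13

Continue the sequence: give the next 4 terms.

78, 91, -17, -21

Positions follow the repeating pattern AABB; grouping by letter gives 2 tracks.
Stream A is 21, 28, 36, 45, 55, 66, which is triangular numbers n(n+1)/2 for n = 6, 7, ….
Stream B is 7, 3, -1, -5, -9, -13, which is subtracting 4 each time.
Position 13 → stream A, term 7 = 78.
The 14th slot belongs to stream A; its 8th term is 91.
Term 15 comes from stream B (its 7th entry): -17.
Term 16 comes from stream B (its 8th entry): -21.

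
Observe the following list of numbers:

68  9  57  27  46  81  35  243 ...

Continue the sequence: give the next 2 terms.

The terms cycle through 2 interleaved subsequences.
Subsequence A = 68, 57, 46, 35: subtracting 11 each time.
Subsequence B = 9, 27, 81, 243: powers of 3.
The 9th slot belongs to subsequence A; its 5th term is 24.
Position 10 → subsequence B, term 5 = 729.

24, 729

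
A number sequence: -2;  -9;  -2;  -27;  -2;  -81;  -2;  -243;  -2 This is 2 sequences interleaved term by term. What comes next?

Taking every 2nd term gives 2 separate tracks.
Track A: -2, -2, -2, -2, -2. Always -2.
Track B: -9, -27, -81, -243. Multiplying by 3 each time.
Position 10 falls in track B as its term 5, giving -729.

-729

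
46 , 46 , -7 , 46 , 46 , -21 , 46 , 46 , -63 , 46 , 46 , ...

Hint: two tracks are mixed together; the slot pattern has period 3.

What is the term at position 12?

-189

The slot pattern repeats as AAB (period 3), so there are 2 interleaved tracks.
Track A: 46, 46, 46, 46, 46, 46, 46, 46 (the constant sequence 46).
Track B: -7, -21, -63 (a geometric progression (common ratio 3)).
The 12th slot belongs to track B; its 4th term is -189.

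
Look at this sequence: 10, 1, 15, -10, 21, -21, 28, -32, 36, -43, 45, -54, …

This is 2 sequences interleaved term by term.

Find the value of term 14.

Taking every 2nd term gives 2 separate tracks.
Track A: 10, 15, 21, 28, 36, 45. Triangular numbers starting at T_4.
Track B: 1, -10, -21, -32, -43, -54. Subtracting 11 each time.
Term 14 comes from track B (its 7th entry): -65.

-65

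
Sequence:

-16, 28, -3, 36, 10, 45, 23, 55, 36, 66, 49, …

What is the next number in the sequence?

The terms cycle through 2 interleaved subsequences.
Subsequence A = -16, -3, 10, 23, 36, 49: arithmetic, step +13.
Subsequence B = 28, 36, 45, 55, 66: triangular numbers n(n+1)/2 for n = 7, 8, ….
The 12th slot belongs to subsequence B; its 6th term is 78.

78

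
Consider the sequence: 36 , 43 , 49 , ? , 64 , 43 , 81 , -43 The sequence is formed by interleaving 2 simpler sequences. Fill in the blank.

Positions 1, 3, 5, … form one subsequence and positions 2, 4, 6, … form another.
Stream A: 36, 49, 64, 81 (the squares 6², 7², 8², …).
Stream B: 43, ?, 43, -43 (oscillating between 43 and -43).
Stream B's pattern makes the blank -43.

-43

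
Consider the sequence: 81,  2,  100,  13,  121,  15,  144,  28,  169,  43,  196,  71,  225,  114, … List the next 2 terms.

256, 185

Odd-indexed and even-indexed terms follow separate rules.
Stream A: 81, 100, 121, 144, 169, 196, 225. The squares 9², 10², 11², ….
Stream B: 2, 13, 15, 28, 43, 71, 114. Each term equals the sum of the previous two.
Position 15 → stream A, term 8 = 256.
Term 16 comes from stream B (its 8th entry): 185.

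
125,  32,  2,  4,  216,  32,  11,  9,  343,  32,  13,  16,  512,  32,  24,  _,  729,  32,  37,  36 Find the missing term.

25

Split by position mod 4 into 4 tracks.
Stream A: 125, 216, 343, 512, 729 (the cubes 5³, 6³, 7³, …).
Stream B: 32, 32, 32, 32, 32 (always 32).
Stream C: 2, 11, 13, 24, 37 (a Fibonacci-like recurrence a_n = a_{n-1} + a_{n-2}).
Stream D: 4, 9, 16, ?, 36 (the squares 2², 3², 4², …).
So the missing entry in stream D is 25.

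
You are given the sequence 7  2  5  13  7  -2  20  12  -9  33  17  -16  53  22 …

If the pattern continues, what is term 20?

32

Split by position mod 3 into 3 tracks.
Track A: 7, 13, 20, 33, 53 — each term equals the sum of the previous two.
Track B: 2, 7, 12, 17, 22 — linear: a_n = -3 + 5·n.
Track C: 5, -2, -9, -16 — linear: a_n = 12 − 7·n.
Position 20 → track B, term 7 = 32.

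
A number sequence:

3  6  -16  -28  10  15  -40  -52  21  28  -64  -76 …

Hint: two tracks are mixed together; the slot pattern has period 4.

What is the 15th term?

Reading positions in blocks of 4 reveals the pattern AABB — 2 tracks woven together.
Track A: 3, 6, 10, 15, 21, 28 (the triangular numbers T_2, T_3, …).
Track B: -16, -28, -40, -52, -64, -76 (subtracting 12 each time).
Term 15 comes from track B (its 7th entry): -88.

-88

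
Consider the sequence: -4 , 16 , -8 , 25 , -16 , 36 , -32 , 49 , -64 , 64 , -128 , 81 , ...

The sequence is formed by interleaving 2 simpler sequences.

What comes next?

-256

Taking every 2nd term gives 2 separate tracks.
Track A: -4, -8, -16, -32, -64, -128 — geometric with ratio 2.
Track B: 16, 25, 36, 49, 64, 81 — consecutive squares n² from n = 4.
Position 13 falls in track A as its term 7, giving -256.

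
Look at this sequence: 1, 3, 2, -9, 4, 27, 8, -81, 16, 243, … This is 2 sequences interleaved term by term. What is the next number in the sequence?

The terms cycle through 2 interleaved subsequences.
Stream A: 1, 2, 4, 8, 16 (powers 2^0, 2^1, 2^2, …).
Stream B: 3, -9, 27, -81, 243 (a geometric progression (common ratio -3)).
Position 11 → stream A, term 6 = 32.

32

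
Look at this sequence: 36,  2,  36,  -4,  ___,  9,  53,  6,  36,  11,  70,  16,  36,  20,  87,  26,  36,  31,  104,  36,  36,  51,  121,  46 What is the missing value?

36

Taking every 4th term gives 4 separate tracks.
Subsequence A: 36, ?, 36, 36, 36, 36 (the constant sequence 36).
Subsequence B: 2, 9, 11, 20, 31, 51 (a Fibonacci-like recurrence a_n = a_{n-1} + a_{n-2}).
Subsequence C: 36, 53, 70, 87, 104, 121 (adding 17 each time).
Subsequence D: -4, 6, 16, 26, 36, 46 (linear: a_n = -14 + 10·n).
Filling subsequence A at index 2 by its rule yields 36.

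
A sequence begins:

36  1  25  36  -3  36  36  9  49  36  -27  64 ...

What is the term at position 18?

100

Taking every 3rd term gives 3 separate tracks.
Track A: 36, 36, 36, 36 — the constant sequence 36.
Track B: 1, -3, 9, -27 — multiplying by -3 each time.
Track C: 25, 36, 49, 64 — consecutive squares n² from n = 5.
The 18th slot belongs to track C; its 6th term is 100.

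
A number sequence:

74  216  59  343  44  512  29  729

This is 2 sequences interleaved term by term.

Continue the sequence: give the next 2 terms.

Taking every 2nd term gives 2 separate tracks.
Subsequence A: 74, 59, 44, 29. Linear: a_n = 89 − 15·n.
Subsequence B: 216, 343, 512, 729. Consecutive cubes n³ from n = 6.
Term 9 comes from subsequence A (its 5th entry): 14.
Position 10 → subsequence B, term 5 = 1000.

14, 1000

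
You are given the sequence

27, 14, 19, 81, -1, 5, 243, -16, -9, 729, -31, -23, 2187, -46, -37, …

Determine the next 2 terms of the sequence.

6561, -61

Read the sequence 3 terms at a time; column i is its own pattern.
Stream A: 27, 81, 243, 729, 2187. Powers 3^3, 3^4, 3^5, ….
Stream B: 14, -1, -16, -31, -46. Arithmetic with common difference −15.
Stream C: 19, 5, -9, -23, -37. Arithmetic with common difference −14.
The 16th slot belongs to stream A; its 6th term is 6561.
Position 17 → stream B, term 6 = -61.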